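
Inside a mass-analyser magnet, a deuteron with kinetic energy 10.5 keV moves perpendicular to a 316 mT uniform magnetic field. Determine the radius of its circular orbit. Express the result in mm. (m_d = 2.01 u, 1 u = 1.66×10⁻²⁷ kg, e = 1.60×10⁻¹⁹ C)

Convert the energy: K = 10.5 keV = 1.68×10^-15 J.
v = √(2K/m) = √(2·1.68×10^-15/3.34×10^-27) = 1.00×10^6 m/s.
r = mv/(qB) = (3.34×10^-27)(1.00×10^6) / [(1×1.60×10^-19)(0.316)] = 0.0662 m.

r ≈ 66.2 mm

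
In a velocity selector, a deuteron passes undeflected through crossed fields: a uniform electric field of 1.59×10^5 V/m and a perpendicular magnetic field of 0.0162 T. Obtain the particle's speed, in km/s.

v ≈ 9810 km/s

For zero net force, qE = qvB, so v = E/B.
v = (1.59×10^5) / (0.0162) = 9.81×10^6 m/s.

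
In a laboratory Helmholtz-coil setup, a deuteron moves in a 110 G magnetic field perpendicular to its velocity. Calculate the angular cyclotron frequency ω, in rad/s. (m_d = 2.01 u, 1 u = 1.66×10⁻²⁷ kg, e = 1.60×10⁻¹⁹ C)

ω = qB/m = (1×1.60×10^-19)(0.0110) / (3.34×10^-27) = 5.27×10^5 rad/s.

ω ≈ 5.27×10^5 rad/s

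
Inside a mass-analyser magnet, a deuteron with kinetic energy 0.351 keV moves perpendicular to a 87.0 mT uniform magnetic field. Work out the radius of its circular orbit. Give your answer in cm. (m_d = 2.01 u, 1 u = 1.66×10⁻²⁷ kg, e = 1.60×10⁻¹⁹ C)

r ≈ 4.40 cm

Convert the energy: K = 0.351 keV = 5.62×10^-17 J.
v = √(2K/m) = √(2·5.62×10^-17/3.34×10^-27) = 1.83×10^5 m/s.
r = mv/(qB) = (3.34×10^-27)(1.83×10^5) / [(1×1.60×10^-19)(0.0870)] = 0.0440 m.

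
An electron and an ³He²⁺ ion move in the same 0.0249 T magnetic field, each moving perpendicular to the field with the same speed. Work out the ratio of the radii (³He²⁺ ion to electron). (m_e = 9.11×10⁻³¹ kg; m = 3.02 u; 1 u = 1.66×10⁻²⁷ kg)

ratio ≈ 2750

r = mv/(qB) ⇒ at equal v, r ∝ m/q.
r_{³He²⁺ ion}/r_{electron} = 2750.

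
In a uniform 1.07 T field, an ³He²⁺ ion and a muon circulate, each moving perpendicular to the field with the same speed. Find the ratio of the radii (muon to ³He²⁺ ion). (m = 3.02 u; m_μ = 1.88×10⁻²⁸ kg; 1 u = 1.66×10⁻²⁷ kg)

ratio ≈ 0.0750

r = mv/(qB) ⇒ at equal v, r ∝ m/q.
r_{muon}/r_{³He²⁺ ion} = 0.0750.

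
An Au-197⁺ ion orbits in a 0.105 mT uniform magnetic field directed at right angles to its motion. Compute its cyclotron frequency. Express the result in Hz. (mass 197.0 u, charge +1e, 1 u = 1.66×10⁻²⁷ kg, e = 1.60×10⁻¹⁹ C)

f ≈ 8.18 Hz

f = qB/(2πm) = (1×1.60×10^-19)(1.05×10^-4) / [2π(3.27×10^-25)] = 8.18 Hz.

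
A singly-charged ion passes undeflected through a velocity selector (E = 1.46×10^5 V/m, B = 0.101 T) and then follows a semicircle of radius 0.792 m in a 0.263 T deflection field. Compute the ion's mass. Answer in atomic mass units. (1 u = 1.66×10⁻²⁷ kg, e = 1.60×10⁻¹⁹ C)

m ≈ 13.9 u

v = E/B₁ = 1.45×10^6 m/s.
From r = mv/(qB₂), m = qB₂r/v = (1×1.60×10^-19)(0.263)(0.792) / (1.45×10^6) = 2.31×10^-26 kg.
In atomic mass units: m = 2.31×10^-26 / 1.66×10^-27 = 13.9 u.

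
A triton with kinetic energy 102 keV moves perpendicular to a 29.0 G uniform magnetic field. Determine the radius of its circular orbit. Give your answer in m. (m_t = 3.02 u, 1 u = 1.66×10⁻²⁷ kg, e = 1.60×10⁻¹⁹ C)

Convert the energy: K = 102 keV = 1.63×10^-14 J.
v = √(2K/m) = √(2·1.63×10^-14/5.01×10^-27) = 2.55×10^6 m/s.
r = mv/(qB) = (5.01×10^-27)(2.55×10^6) / [(1×1.60×10^-19)(2.90×10^-3)] = 27.6 m.

r ≈ 27.6 m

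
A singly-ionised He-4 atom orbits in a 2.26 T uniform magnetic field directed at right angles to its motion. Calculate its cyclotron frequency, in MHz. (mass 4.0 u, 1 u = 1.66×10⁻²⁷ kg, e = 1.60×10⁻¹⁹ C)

f = qB/(2πm) = (1×1.60×10^-19)(2.26) / [2π(6.64×10^-27)] = 8.67×10^6 Hz.

f ≈ 8.67 MHz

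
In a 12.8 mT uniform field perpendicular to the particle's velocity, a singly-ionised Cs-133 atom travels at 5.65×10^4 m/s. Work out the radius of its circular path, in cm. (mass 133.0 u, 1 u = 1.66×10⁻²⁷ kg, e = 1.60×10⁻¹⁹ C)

The magnetic force provides the centripetal force: qvB = mv²/r, so r = mv/(qB).
r = (2.21×10^-25 kg)(5.65×10^4 m/s) / [(1×1.60×10^-19 C)(0.0128 T)] = 6.09 m.

r ≈ 609 cm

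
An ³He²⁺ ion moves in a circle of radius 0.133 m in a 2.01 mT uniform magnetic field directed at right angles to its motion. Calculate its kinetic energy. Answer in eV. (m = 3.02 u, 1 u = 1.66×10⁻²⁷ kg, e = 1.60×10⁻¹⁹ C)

K ≈ 4.56 eV

v = qBr/m = (2×1.60×10^-19)(2.01×10^-3)(0.133) / (5.01×10^-27) = 1.71×10^4 m/s.
K = ½mv² = 0.5·(5.01×10^-27)·(1.71×10^4)² = 7.30×10^-19 J = 4.56 eV.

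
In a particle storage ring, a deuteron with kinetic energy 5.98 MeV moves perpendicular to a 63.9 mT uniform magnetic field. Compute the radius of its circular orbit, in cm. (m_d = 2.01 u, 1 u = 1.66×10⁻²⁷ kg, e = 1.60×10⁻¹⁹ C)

r ≈ 782 cm

Convert the energy: K = 5.98 MeV = 9.57×10^-13 J.
v = √(2K/m) = √(2·9.57×10^-13/3.34×10^-27) = 2.39×10^7 m/s.
r = mv/(qB) = (3.34×10^-27)(2.39×10^7) / [(1×1.60×10^-19)(0.0639)] = 7.82 m.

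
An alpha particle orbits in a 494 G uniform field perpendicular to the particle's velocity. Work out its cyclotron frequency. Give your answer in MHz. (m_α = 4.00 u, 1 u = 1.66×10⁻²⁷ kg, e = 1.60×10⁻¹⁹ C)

f = qB/(2πm) = (2×1.60×10^-19)(0.0494) / [2π(6.64×10^-27)] = 3.79×10^5 Hz.

f ≈ 0.379 MHz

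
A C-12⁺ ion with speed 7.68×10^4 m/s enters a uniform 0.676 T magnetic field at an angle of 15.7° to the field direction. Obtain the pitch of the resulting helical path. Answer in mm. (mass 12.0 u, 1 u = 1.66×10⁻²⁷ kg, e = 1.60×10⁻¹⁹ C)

pitch ≈ 85.6 mm

The velocity component along B is v∥ = v cos15.7° = 7.39×10^4 m/s.
The cyclotron period T = 2πm/(qB) = 1.16×10^-6 s is set by m, q, B alone.
Pitch = v∥·T = (7.39×10^4)(1.16×10^-6) = 0.0856 m.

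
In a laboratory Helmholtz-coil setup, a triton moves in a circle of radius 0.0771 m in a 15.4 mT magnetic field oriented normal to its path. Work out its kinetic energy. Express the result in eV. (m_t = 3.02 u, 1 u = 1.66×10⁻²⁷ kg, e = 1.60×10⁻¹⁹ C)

v = qBr/m = (1×1.60×10^-19)(0.0154)(0.0771) / (5.01×10^-27) = 3.79×10^4 m/s.
K = ½mv² = 0.5·(5.01×10^-27)·(3.79×10^4)² = 3.60×10^-18 J = 22.5 eV.

K ≈ 22.5 eV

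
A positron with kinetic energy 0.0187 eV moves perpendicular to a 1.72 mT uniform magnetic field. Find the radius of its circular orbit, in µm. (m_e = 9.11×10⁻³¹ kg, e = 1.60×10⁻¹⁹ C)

r ≈ 268 µm

Convert the energy: K = 0.0187 eV = 2.99×10^-21 J.
v = √(2K/m) = √(2·2.99×10^-21/9.11×10^-31) = 8.10×10^4 m/s.
r = mv/(qB) = (9.11×10^-31)(8.10×10^4) / [(1×1.60×10^-19)(1.72×10^-3)] = 2.68×10^-4 m.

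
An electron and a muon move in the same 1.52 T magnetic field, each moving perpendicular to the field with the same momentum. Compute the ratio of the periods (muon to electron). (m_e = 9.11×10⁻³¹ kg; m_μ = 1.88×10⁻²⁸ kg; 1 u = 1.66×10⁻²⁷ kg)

T = 2πm/(qB) is independent of speed, so T₂/T₁ = (m₂/q₂)/(m₁/q₁).
T_{muon}/T_{electron} = (1.88×10^-28/1e) / (9.11×10^-31/1e) = 206.

ratio ≈ 206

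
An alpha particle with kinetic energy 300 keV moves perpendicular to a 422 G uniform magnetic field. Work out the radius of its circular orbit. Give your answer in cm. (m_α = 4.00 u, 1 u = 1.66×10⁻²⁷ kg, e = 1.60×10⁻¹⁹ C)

Convert the energy: K = 300 keV = 4.80×10^-14 J.
v = √(2K/m) = √(2·4.80×10^-14/6.64×10^-27) = 3.80×10^6 m/s.
r = mv/(qB) = (6.64×10^-27)(3.80×10^6) / [(2×1.60×10^-19)(0.0422)] = 1.87 m.

r ≈ 187 cm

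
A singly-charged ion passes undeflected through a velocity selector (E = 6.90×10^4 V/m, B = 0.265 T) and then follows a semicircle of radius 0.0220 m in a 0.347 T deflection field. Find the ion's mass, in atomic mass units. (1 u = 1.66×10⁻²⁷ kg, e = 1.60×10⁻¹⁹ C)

v = E/B₁ = 2.60×10^5 m/s.
From r = mv/(qB₂), m = qB₂r/v = (1×1.60×10^-19)(0.347)(0.0220) / (2.60×10^5) = 4.69×10^-27 kg.
In atomic mass units: m = 4.69×10^-27 / 1.66×10^-27 = 2.83 u.

m ≈ 2.83 u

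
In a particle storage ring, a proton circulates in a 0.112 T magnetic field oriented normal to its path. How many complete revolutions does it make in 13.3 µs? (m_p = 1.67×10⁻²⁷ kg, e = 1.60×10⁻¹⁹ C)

N = 22

T = 2πm/(qB) = 2π(1.67×10^-27) / [(1×1.60×10^-19)(0.112)] = 5.8554×10^-7 s.
N = t/T = 1.33×10^-5 / 5.8554×10^-7 ≈ 22.71, so 22 complete revolutions.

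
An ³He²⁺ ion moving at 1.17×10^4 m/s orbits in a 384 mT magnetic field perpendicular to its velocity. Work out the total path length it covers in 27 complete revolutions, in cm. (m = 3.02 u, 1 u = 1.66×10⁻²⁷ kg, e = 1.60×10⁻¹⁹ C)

r = mv/(qB) = 4.77×10^-4 m, so one revolution covers 2πr = 3.00×10^-3 m.
In 27 revolutions: L = 27·2πr = 0.0810 m.

L ≈ 8.10 cm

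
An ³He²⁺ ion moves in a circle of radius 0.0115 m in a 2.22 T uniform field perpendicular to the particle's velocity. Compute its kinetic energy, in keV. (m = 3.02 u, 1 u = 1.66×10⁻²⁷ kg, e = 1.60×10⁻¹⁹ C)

v = qBr/m = (2×1.60×10^-19)(2.22)(0.0115) / (5.01×10^-27) = 1.63×10^6 m/s.
K = ½mv² = 0.5·(5.01×10^-27)·(1.63×10^6)² = 6.66×10^-15 J = 41.6 keV.

K ≈ 41.6 keV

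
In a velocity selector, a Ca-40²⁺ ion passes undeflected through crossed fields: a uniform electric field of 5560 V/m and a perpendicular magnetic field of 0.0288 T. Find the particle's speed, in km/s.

For zero net force, qE = qvB, so v = E/B.
v = (5560) / (0.0288) = 1.93×10^5 m/s.

v ≈ 193 km/s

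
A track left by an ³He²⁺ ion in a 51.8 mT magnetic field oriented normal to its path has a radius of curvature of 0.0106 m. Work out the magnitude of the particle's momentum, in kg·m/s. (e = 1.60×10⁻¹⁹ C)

Since qvB = mv²/r, the momentum p = mv = qBr.
p = (2×1.60×10^-19)(0.0518)(0.0106) = 1.76×10^-22 kg·m/s.

p ≈ 1.76×10^-22 kg·m/s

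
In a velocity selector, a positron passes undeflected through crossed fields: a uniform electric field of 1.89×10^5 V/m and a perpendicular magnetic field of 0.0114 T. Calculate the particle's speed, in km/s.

v ≈ 16600 km/s

For zero net force, qE = qvB, so v = E/B.
v = (1.89×10^5) / (0.0114) = 1.66×10^7 m/s.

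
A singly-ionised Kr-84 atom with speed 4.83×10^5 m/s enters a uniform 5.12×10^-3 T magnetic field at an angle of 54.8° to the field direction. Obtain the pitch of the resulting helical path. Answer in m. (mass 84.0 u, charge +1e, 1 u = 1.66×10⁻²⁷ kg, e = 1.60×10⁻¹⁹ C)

The velocity component along B is v∥ = v cos54.8° = 2.78×10^5 m/s.
The cyclotron period T = 2πm/(qB) = 1.07×10^-3 s is set by m, q, B alone.
Pitch = v∥·T = (2.78×10^5)(1.07×10^-3) = 298 m.

pitch ≈ 298 m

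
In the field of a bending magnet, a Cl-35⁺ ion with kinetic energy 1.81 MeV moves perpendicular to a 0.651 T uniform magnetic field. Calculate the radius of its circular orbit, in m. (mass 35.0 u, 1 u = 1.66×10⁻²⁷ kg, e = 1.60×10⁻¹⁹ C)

r ≈ 1.76 m

Convert the energy: K = 1.81 MeV = 2.90×10^-13 J.
v = √(2K/m) = √(2·2.90×10^-13/5.81×10^-26) = 3.16×10^6 m/s.
r = mv/(qB) = (5.81×10^-26)(3.16×10^6) / [(1×1.60×10^-19)(0.651)] = 1.76 m.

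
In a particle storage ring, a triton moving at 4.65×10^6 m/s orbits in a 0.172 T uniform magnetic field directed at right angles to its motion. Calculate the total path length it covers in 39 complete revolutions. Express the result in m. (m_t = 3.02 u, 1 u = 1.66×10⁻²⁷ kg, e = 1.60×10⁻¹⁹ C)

r = mv/(qB) = 0.847 m, so one revolution covers 2πr = 5.32 m.
In 39 revolutions: L = 39·2πr = 208 m.

L ≈ 208 m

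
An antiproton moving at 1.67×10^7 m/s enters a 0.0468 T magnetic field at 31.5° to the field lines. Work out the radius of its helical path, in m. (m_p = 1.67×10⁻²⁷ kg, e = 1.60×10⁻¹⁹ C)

r ≈ 1.95 m

Only the perpendicular component v⊥ = v sin31.5° = 8.73×10^6 m/s is bent by the field.
r = m v⊥ /(qB) = (1.67×10^-27)(8.73×10^6) / [(1×1.60×10^-19)(0.0468)] = 1.95 m.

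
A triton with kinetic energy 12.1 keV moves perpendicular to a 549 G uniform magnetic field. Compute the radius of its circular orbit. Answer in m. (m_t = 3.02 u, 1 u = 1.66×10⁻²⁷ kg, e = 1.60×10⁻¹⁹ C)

r ≈ 0.502 m

Convert the energy: K = 12.1 keV = 1.94×10^-15 J.
v = √(2K/m) = √(2·1.94×10^-15/5.01×10^-27) = 8.79×10^5 m/s.
r = mv/(qB) = (5.01×10^-27)(8.79×10^5) / [(1×1.60×10^-19)(0.0549)] = 0.502 m.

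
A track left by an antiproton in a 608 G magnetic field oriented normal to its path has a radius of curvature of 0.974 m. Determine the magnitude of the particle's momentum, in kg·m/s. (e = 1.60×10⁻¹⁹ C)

Since qvB = mv²/r, the momentum p = mv = qBr.
p = (1×1.60×10^-19)(0.0608)(0.974) = 9.48×10^-21 kg·m/s.

p ≈ 9.48×10^-21 kg·m/s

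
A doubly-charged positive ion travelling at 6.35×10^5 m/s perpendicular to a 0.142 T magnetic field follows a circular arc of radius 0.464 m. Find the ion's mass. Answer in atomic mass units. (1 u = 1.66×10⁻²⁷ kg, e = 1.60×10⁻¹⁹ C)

qvB = mv²/r ⇒ m = qBr/v.
m = (2×1.60×10^-19)(0.142)(0.464) / (6.35×10^5) = 3.32×10^-26 kg = 20.0 u.

m ≈ 20.0 u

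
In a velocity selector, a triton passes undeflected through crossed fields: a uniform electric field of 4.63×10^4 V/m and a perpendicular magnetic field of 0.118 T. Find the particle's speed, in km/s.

For zero net force, qE = qvB, so v = E/B.
v = (4.63×10^4) / (0.118) = 3.92×10^5 m/s.

v ≈ 392 km/s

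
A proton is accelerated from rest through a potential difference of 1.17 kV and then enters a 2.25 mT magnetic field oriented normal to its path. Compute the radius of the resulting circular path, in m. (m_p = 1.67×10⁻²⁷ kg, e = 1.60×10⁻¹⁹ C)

r ≈ 2.20 m

The kinetic energy gained is K = qV = (1×1.60×10^-19)(1170) = 1.87×10^-16 J.
v = √(2K/m) = 4.73×10^5 m/s.
r = mv/(qB) = (1.67×10^-27)(4.73×10^5) / [(1×1.60×10^-19)(2.25×10^-3)] = 2.20 m.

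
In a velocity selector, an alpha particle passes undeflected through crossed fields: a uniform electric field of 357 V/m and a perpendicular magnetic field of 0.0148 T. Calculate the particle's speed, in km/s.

v ≈ 24.1 km/s

For zero net force, qE = qvB, so v = E/B.
v = (357) / (0.0148) = 2.41×10^4 m/s.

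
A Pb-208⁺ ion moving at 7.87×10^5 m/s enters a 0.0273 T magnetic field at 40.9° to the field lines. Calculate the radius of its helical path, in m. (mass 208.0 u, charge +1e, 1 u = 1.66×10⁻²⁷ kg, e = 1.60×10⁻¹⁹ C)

Only the perpendicular component v⊥ = v sin40.9° = 5.15×10^5 m/s is bent by the field.
r = m v⊥ /(qB) = (3.45×10^-25)(5.15×10^5) / [(1×1.60×10^-19)(0.0273)] = 40.7 m.

r ≈ 40.7 m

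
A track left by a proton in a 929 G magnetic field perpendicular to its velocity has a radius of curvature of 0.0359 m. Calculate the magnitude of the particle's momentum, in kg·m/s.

p ≈ 5.34×10^-22 kg·m/s

Since qvB = mv²/r, the momentum p = mv = qBr.
p = (1×1.60×10^-19)(0.0929)(0.0359) = 5.34×10^-22 kg·m/s.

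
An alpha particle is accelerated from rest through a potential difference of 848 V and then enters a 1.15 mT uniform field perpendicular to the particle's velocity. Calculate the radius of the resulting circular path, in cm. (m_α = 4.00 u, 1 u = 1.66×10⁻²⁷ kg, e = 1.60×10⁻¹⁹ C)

The kinetic energy gained is K = qV = (2×1.60×10^-19)(848) = 2.71×10^-16 J.
v = √(2K/m) = 2.86×10^5 m/s.
r = mv/(qB) = (6.64×10^-27)(2.86×10^5) / [(2×1.60×10^-19)(1.15×10^-3)] = 5.16 m.

r ≈ 516 cm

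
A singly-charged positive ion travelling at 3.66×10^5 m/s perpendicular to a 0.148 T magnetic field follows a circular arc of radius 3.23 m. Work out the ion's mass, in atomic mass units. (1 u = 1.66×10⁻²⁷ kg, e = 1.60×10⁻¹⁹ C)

m ≈ 126 u

qvB = mv²/r ⇒ m = qBr/v.
m = (1×1.60×10^-19)(0.148)(3.23) / (3.66×10^5) = 2.09×10^-25 kg = 126 u.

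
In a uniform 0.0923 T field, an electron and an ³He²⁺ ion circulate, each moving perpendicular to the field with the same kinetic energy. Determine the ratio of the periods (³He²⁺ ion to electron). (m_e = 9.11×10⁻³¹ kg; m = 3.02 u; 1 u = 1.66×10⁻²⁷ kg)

T = 2πm/(qB) is independent of speed, so T₂/T₁ = (m₂/q₂)/(m₁/q₁).
T_{³He²⁺ ion}/T_{electron} = (5.01×10^-27/2e) / (9.11×10^-31/1e) = 2750.

ratio ≈ 2750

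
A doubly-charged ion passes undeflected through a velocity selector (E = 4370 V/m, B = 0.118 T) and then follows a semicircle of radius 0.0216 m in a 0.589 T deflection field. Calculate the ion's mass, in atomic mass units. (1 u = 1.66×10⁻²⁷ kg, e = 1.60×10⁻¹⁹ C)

v = E/B₁ = 3.70×10^4 m/s.
From r = mv/(qB₂), m = qB₂r/v = (2×1.60×10^-19)(0.589)(0.0216) / (3.70×10^4) = 1.10×10^-25 kg.
In atomic mass units: m = 1.10×10^-25 / 1.66×10^-27 = 66.2 u.

m ≈ 66.2 u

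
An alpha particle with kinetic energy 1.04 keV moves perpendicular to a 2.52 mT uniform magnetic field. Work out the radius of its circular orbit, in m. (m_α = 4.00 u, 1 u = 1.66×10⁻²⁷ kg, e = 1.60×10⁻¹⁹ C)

Convert the energy: K = 1.04 keV = 1.66×10^-16 J.
v = √(2K/m) = √(2·1.66×10^-16/6.64×10^-27) = 2.24×10^5 m/s.
r = mv/(qB) = (6.64×10^-27)(2.24×10^5) / [(2×1.60×10^-19)(2.52×10^-3)] = 1.84 m.

r ≈ 1.84 m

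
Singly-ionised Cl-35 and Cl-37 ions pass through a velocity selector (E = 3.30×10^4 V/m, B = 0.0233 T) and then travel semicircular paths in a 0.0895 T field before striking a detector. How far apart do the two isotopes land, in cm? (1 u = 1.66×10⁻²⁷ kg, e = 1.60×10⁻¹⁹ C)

Both emerge at v = E/B₁ = 1.42×10^6 m/s.
r = mv/(qB₂), so r₁ = 5.746 m and r₂ = 6.075 m, giving Δr = 0.328 m.
After a semicircle each ion lands a diameter 2r from the entry slit, so the separation is 2Δr = 0.657 m.

Δd ≈ 65.7 cm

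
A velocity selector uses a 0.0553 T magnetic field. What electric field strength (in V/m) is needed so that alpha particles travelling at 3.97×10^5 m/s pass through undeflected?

E ≈ 2.20×10^4 V/m

qE = qvB ⇒ E = vB = (3.97×10^5)(0.0553) = 2.20×10^4 V/m.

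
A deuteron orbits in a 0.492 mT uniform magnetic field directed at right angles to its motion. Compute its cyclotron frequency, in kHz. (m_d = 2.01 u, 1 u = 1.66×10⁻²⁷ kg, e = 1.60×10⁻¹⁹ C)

f = qB/(2πm) = (1×1.60×10^-19)(4.92×10^-4) / [2π(3.34×10^-27)] = 3750 Hz.

f ≈ 3.75 kHz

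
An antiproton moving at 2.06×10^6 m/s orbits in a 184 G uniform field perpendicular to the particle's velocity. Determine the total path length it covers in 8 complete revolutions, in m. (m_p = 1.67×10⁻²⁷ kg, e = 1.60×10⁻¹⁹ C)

L ≈ 58.7 m

r = mv/(qB) = 1.17 m, so one revolution covers 2πr = 7.34 m.
In 8 revolutions: L = 8·2πr = 58.7 m.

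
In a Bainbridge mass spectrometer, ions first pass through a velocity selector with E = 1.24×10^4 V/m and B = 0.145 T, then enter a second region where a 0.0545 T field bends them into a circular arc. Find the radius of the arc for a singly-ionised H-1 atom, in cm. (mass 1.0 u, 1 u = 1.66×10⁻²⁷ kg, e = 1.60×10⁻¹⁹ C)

The selector passes v = E/B = 1.24×10^4/0.145 = 8.55×10^4 m/s.
In the deflection region, r = mv/(qB₂) = (1.66×10^-27)(8.55×10^4) / [(1×1.60×10^-19)(0.0545)] = 0.0163 m.

r ≈ 1.63 cm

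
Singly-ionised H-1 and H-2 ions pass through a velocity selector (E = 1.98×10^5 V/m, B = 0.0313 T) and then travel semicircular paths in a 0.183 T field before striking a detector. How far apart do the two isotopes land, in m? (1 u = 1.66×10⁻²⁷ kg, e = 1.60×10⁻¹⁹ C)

Δd ≈ 0.717 m

Both emerge at v = E/B₁ = 6.33×10^6 m/s.
r = mv/(qB₂), so r₁ = 0.359 m and r₂ = 0.717 m, giving Δr = 0.359 m.
After a semicircle each ion lands a diameter 2r from the entry slit, so the separation is 2Δr = 0.717 m.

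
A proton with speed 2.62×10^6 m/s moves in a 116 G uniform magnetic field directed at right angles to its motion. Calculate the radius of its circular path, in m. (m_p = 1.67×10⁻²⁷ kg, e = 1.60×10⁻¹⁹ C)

The magnetic force provides the centripetal force: qvB = mv²/r, so r = mv/(qB).
r = (1.67×10^-27 kg)(2.62×10^6 m/s) / [(1×1.60×10^-19 C)(0.0116 T)] = 2.36 m.

r ≈ 2.36 m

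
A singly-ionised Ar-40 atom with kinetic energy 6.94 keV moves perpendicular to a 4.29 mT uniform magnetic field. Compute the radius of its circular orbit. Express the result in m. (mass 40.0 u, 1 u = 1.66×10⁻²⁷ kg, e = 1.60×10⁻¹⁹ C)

Convert the energy: K = 6.94 keV = 1.11×10^-15 J.
v = √(2K/m) = √(2·1.11×10^-15/6.64×10^-26) = 1.83×10^5 m/s.
r = mv/(qB) = (6.64×10^-26)(1.83×10^5) / [(1×1.60×10^-19)(4.29×10^-3)] = 17.7 m.

r ≈ 17.7 m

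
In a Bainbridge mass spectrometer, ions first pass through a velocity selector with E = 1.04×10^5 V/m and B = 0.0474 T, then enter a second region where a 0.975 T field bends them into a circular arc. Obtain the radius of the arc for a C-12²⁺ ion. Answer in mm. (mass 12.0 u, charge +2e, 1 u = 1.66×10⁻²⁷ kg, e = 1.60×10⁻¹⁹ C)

The selector passes v = E/B = 1.04×10^5/0.0474 = 2.19×10^6 m/s.
In the deflection region, r = mv/(qB₂) = (1.99×10^-26)(2.19×10^6) / [(2×1.60×10^-19)(0.975)] = 0.140 m.

r ≈ 140 mm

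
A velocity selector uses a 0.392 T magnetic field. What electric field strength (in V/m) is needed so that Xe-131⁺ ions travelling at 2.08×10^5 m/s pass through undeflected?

qE = qvB ⇒ E = vB = (2.08×10^5)(0.392) = 8.15×10^4 V/m.

E ≈ 8.15×10^4 V/m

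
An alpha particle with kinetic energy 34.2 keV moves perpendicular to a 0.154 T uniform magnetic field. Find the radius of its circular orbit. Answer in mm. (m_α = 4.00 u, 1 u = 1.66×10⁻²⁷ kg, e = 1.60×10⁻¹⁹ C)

r ≈ 173 mm

Convert the energy: K = 34.2 keV = 5.47×10^-15 J.
v = √(2K/m) = √(2·5.47×10^-15/6.64×10^-27) = 1.28×10^6 m/s.
r = mv/(qB) = (6.64×10^-27)(1.28×10^6) / [(2×1.60×10^-19)(0.154)] = 0.173 m.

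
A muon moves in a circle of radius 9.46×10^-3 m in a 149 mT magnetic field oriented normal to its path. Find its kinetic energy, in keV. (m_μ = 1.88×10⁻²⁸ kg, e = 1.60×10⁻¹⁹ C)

v = qBr/m = (1×1.60×10^-19)(0.149)(9.46×10^-3) / (1.88×10^-28) = 1.20×10^6 m/s.
K = ½mv² = 0.5·(1.88×10^-28)·(1.20×10^6)² = 1.35×10^-16 J = 0.845 keV.

K ≈ 0.845 keV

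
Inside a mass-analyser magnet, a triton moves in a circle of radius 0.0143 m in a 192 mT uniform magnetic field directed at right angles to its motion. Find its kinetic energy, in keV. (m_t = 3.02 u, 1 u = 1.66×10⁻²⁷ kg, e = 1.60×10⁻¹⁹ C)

K ≈ 0.120 keV

v = qBr/m = (1×1.60×10^-19)(0.192)(0.0143) / (5.01×10^-27) = 8.76×10^4 m/s.
K = ½mv² = 0.5·(5.01×10^-27)·(8.76×10^4)² = 1.92×10^-17 J = 0.120 keV.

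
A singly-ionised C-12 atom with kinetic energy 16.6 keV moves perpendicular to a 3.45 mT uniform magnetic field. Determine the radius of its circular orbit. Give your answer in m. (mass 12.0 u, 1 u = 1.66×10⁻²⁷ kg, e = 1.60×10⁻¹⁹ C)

Convert the energy: K = 16.6 keV = 2.66×10^-15 J.
v = √(2K/m) = √(2·2.66×10^-15/1.99×10^-26) = 5.16×10^5 m/s.
r = mv/(qB) = (1.99×10^-26)(5.16×10^5) / [(1×1.60×10^-19)(3.45×10^-3)] = 18.6 m.

r ≈ 18.6 m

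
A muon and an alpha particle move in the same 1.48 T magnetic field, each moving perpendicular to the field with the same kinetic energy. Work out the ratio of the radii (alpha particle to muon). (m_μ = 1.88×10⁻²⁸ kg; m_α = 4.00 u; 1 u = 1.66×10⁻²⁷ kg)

ratio ≈ 2.97

r = √(2mK)/(qB) ⇒ at equal K, r ∝ √m/q.
r_{alpha particle}/r_{muon} = 2.97.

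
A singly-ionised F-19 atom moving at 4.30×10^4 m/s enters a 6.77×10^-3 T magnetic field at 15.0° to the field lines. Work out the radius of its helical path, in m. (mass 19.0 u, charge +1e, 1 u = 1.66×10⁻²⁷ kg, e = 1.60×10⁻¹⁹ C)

Only the perpendicular component v⊥ = v sin15.0° = 1.11×10^4 m/s is bent by the field.
r = m v⊥ /(qB) = (3.15×10^-26)(1.11×10^4) / [(1×1.60×10^-19)(6.77×10^-3)] = 0.324 m.

r ≈ 0.324 m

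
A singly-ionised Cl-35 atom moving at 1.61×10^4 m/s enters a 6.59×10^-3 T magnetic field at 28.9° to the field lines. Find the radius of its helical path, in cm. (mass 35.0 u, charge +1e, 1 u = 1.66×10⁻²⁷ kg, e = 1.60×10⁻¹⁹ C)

Only the perpendicular component v⊥ = v sin28.9° = 7780 m/s is bent by the field.
r = m v⊥ /(qB) = (5.81×10^-26)(7780) / [(1×1.60×10^-19)(6.59×10^-3)] = 0.429 m.

r ≈ 42.9 cm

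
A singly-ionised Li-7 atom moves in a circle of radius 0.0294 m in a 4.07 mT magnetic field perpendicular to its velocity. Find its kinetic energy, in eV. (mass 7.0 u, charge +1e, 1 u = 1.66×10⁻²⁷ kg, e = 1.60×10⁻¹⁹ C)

K ≈ 0.0986 eV

v = qBr/m = (1×1.60×10^-19)(4.07×10^-3)(0.0294) / (1.16×10^-26) = 1650 m/s.
K = ½mv² = 0.5·(1.16×10^-26)·(1650)² = 1.58×10^-20 J = 0.0986 eV.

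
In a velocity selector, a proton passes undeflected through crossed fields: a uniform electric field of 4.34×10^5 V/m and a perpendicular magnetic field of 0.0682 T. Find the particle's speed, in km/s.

For zero net force, qE = qvB, so v = E/B.
v = (4.34×10^5) / (0.0682) = 6.36×10^6 m/s.

v ≈ 6360 km/s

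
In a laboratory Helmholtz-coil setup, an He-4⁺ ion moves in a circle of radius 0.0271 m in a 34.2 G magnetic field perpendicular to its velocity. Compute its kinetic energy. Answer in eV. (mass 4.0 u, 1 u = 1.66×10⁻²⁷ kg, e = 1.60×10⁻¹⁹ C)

v = qBr/m = (1×1.60×10^-19)(3.42×10^-3)(0.0271) / (6.64×10^-27) = 2230 m/s.
K = ½mv² = 0.5·(6.64×10^-27)·(2230)² = 1.66×10^-20 J = 0.103 eV.

K ≈ 0.103 eV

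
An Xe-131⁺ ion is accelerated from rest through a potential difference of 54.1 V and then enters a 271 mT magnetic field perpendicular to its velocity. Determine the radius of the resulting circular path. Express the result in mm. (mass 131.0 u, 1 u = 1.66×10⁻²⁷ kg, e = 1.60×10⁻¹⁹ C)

The kinetic energy gained is K = qV = (1×1.60×10^-19)(54.1) = 8.66×10^-18 J.
v = √(2K/m) = 8920 m/s.
r = mv/(qB) = (2.17×10^-25)(8920) / [(1×1.60×10^-19)(0.271)] = 0.0447 m.

r ≈ 44.7 mm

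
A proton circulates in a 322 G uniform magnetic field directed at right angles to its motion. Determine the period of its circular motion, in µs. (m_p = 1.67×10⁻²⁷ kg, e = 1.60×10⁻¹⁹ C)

T ≈ 2.04 µs

The cyclotron period is independent of speed: T = 2πm/(qB).
T = 2π(1.67×10^-27) / [(1×1.60×10^-19)(0.0322)] = 2.04×10^-6 s.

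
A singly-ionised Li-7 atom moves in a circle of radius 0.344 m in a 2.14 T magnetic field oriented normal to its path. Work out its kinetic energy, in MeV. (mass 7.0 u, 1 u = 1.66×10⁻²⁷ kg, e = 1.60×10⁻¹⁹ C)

K ≈ 3.73 MeV

v = qBr/m = (1×1.60×10^-19)(2.14)(0.344) / (1.16×10^-26) = 1.01×10^7 m/s.
K = ½mv² = 0.5·(1.16×10^-26)·(1.01×10^7)² = 5.97×10^-13 J = 3.73 MeV.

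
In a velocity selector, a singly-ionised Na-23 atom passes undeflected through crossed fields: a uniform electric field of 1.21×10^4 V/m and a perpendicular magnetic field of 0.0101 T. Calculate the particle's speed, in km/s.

For zero net force, qE = qvB, so v = E/B.
v = (1.21×10^4) / (0.0101) = 1.20×10^6 m/s.

v ≈ 1200 km/s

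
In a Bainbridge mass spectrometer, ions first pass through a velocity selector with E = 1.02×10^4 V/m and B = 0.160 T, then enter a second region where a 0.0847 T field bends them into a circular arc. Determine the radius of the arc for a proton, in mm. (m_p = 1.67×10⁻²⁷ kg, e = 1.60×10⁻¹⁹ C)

The selector passes v = E/B = 1.02×10^4/0.160 = 6.38×10^4 m/s.
In the deflection region, r = mv/(qB₂) = (1.67×10^-27)(6.38×10^4) / [(1×1.60×10^-19)(0.0847)] = 7.86×10^-3 m.

r ≈ 7.86 mm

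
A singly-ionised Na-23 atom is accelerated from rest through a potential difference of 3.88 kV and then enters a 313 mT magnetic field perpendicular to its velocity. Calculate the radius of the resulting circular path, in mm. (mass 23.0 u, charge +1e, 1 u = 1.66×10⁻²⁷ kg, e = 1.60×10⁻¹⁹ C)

r ≈ 137 mm

The kinetic energy gained is K = qV = (1×1.60×10^-19)(3880) = 6.21×10^-16 J.
v = √(2K/m) = 1.80×10^5 m/s.
r = mv/(qB) = (3.82×10^-26)(1.80×10^5) / [(1×1.60×10^-19)(0.313)] = 0.137 m.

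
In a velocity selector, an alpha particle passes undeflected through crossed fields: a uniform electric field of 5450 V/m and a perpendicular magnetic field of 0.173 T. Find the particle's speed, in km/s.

v ≈ 31.5 km/s

For zero net force, qE = qvB, so v = E/B.
v = (5450) / (0.173) = 3.15×10^4 m/s.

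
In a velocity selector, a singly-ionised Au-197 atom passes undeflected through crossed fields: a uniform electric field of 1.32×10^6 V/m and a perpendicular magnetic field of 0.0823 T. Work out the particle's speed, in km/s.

v ≈ 16000 km/s

For zero net force, qE = qvB, so v = E/B.
v = (1.32×10^6) / (0.0823) = 1.60×10^7 m/s.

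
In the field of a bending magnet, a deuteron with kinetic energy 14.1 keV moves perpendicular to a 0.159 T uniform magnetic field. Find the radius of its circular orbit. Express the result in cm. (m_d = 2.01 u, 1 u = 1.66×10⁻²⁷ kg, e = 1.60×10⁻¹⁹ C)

r ≈ 15.3 cm

Convert the energy: K = 14.1 keV = 2.26×10^-15 J.
v = √(2K/m) = √(2·2.26×10^-15/3.34×10^-27) = 1.16×10^6 m/s.
r = mv/(qB) = (3.34×10^-27)(1.16×10^6) / [(1×1.60×10^-19)(0.159)] = 0.153 m.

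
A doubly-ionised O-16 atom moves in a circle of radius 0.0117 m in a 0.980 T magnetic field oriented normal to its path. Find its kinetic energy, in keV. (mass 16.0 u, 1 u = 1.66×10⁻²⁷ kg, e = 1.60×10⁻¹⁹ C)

v = qBr/m = (2×1.60×10^-19)(0.980)(0.0117) / (2.66×10^-26) = 1.38×10^5 m/s.
K = ½mv² = 0.5·(2.66×10^-26)·(1.38×10^5)² = 2.53×10^-16 J = 1.58 keV.

K ≈ 1.58 keV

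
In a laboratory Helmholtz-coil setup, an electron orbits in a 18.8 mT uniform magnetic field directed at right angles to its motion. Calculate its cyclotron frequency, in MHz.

f = qB/(2πm) = (1×1.60×10^-19)(0.0188) / [2π(9.11×10^-31)] = 5.26×10^8 Hz.

f ≈ 526 MHz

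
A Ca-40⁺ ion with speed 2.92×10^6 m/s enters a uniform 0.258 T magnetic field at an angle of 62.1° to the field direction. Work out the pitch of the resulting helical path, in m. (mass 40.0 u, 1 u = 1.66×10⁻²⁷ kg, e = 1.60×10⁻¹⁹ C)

pitch ≈ 13.8 m

The velocity component along B is v∥ = v cos62.1° = 1.37×10^6 m/s.
The cyclotron period T = 2πm/(qB) = 1.01×10^-5 s is set by m, q, B alone.
Pitch = v∥·T = (1.37×10^6)(1.01×10^-5) = 13.8 m.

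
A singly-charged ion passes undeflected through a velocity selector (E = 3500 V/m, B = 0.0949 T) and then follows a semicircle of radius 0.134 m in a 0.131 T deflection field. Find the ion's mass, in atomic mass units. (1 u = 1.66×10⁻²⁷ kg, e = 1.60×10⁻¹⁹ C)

m ≈ 45.9 u

v = E/B₁ = 3.69×10^4 m/s.
From r = mv/(qB₂), m = qB₂r/v = (1×1.60×10^-19)(0.131)(0.134) / (3.69×10^4) = 7.62×10^-26 kg.
In atomic mass units: m = 7.62×10^-26 / 1.66×10^-27 = 45.9 u.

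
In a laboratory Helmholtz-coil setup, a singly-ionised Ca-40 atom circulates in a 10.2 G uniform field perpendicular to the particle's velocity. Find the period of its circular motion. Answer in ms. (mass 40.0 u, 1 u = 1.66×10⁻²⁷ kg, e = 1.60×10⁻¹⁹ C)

T ≈ 2.56 ms

The cyclotron period is independent of speed: T = 2πm/(qB).
T = 2π(6.64×10^-26) / [(1×1.60×10^-19)(1.02×10^-3)] = 2.56×10^-3 s.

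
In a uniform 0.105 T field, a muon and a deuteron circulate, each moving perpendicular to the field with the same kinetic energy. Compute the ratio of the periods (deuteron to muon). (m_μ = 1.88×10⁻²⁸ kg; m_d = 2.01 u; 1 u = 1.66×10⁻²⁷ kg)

T = 2πm/(qB) is independent of speed, so T₂/T₁ = (m₂/q₂)/(m₁/q₁).
T_{deuteron}/T_{muon} = (3.34×10^-27/1e) / (1.88×10^-28/1e) = 17.7.

ratio ≈ 17.7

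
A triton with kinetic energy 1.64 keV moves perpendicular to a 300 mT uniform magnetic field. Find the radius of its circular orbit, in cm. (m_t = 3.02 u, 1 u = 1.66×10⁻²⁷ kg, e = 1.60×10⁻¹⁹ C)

r ≈ 3.38 cm

Convert the energy: K = 1.64 keV = 2.62×10^-16 J.
v = √(2K/m) = √(2·2.62×10^-16/5.01×10^-27) = 3.24×10^5 m/s.
r = mv/(qB) = (5.01×10^-27)(3.24×10^5) / [(1×1.60×10^-19)(0.300)] = 0.0338 m.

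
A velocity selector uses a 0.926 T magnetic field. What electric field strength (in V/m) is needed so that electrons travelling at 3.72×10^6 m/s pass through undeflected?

qE = qvB ⇒ E = vB = (3.72×10^6)(0.926) = 3.44×10^6 V/m.

E ≈ 3.44×10^6 V/m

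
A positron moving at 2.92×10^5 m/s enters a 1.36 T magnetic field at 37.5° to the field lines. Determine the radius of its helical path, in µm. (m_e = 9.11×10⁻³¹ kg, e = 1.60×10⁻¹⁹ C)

r ≈ 0.744 µm

Only the perpendicular component v⊥ = v sin37.5° = 1.78×10^5 m/s is bent by the field.
r = m v⊥ /(qB) = (9.11×10^-31)(1.78×10^5) / [(1×1.60×10^-19)(1.36)] = 7.44×10^-7 m.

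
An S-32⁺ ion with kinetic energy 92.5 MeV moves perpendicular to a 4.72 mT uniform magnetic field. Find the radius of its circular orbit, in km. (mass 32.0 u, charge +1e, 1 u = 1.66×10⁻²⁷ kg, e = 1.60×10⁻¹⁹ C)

Convert the energy: K = 92.5 MeV = 1.48×10^-11 J.
v = √(2K/m) = √(2·1.48×10^-11/5.31×10^-26) = 2.36×10^7 m/s.
r = mv/(qB) = (5.31×10^-26)(2.36×10^7) / [(1×1.60×10^-19)(4.72×10^-3)] = 1660 m.

r ≈ 1.66 km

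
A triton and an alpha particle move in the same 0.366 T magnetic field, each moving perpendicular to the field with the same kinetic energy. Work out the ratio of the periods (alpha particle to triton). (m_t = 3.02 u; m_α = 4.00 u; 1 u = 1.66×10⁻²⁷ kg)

T = 2πm/(qB) is independent of speed, so T₂/T₁ = (m₂/q₂)/(m₁/q₁).
T_{alpha particle}/T_{triton} = (6.64×10^-27/2e) / (5.01×10^-27/1e) = 0.662.

ratio ≈ 0.662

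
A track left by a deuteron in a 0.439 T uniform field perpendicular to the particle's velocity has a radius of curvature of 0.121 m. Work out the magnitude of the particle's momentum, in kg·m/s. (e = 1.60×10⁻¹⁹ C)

Since qvB = mv²/r, the momentum p = mv = qBr.
p = (1×1.60×10^-19)(0.439)(0.121) = 8.50×10^-21 kg·m/s.

p ≈ 8.50×10^-21 kg·m/s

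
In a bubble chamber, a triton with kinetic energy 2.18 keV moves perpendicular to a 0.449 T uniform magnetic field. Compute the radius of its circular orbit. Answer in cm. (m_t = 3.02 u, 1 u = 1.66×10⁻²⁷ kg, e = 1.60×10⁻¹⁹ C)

r ≈ 2.60 cm

Convert the energy: K = 2.18 keV = 3.49×10^-16 J.
v = √(2K/m) = √(2·3.49×10^-16/5.01×10^-27) = 3.73×10^5 m/s.
r = mv/(qB) = (5.01×10^-27)(3.73×10^5) / [(1×1.60×10^-19)(0.449)] = 0.0260 m.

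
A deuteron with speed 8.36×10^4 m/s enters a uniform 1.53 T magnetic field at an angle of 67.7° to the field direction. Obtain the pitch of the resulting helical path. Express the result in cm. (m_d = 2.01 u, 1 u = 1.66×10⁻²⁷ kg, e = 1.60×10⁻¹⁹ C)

pitch ≈ 0.272 cm

The velocity component along B is v∥ = v cos67.7° = 3.17×10^4 m/s.
The cyclotron period T = 2πm/(qB) = 8.56×10^-8 s is set by m, q, B alone.
Pitch = v∥·T = (3.17×10^4)(8.56×10^-8) = 2.72×10^-3 m.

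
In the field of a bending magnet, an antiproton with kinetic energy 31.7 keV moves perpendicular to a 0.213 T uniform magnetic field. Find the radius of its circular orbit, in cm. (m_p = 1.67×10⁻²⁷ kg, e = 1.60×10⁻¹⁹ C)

r ≈ 12.1 cm

Convert the energy: K = 31.7 keV = 5.07×10^-15 J.
v = √(2K/m) = √(2·5.07×10^-15/1.67×10^-27) = 2.46×10^6 m/s.
r = mv/(qB) = (1.67×10^-27)(2.46×10^6) / [(1×1.60×10^-19)(0.213)] = 0.121 m.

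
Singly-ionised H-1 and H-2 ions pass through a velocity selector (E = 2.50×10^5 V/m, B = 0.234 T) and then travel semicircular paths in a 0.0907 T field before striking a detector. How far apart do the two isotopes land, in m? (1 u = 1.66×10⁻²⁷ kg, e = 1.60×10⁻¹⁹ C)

Δd ≈ 0.244 m

Both emerge at v = E/B₁ = 1.07×10^6 m/s.
r = mv/(qB₂), so r₁ = 0.122 m and r₂ = 0.244 m, giving Δr = 0.122 m.
After a semicircle each ion lands a diameter 2r from the entry slit, so the separation is 2Δr = 0.244 m.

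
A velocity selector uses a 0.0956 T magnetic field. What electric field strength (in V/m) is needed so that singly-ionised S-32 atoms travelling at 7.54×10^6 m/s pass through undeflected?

qE = qvB ⇒ E = vB = (7.54×10^6)(0.0956) = 7.21×10^5 V/m.

E ≈ 7.21×10^5 V/m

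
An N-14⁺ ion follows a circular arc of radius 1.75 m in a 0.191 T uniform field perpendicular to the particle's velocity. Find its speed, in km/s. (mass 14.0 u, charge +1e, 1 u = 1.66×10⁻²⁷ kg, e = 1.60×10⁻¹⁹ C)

v ≈ 2300 km/s

From qvB = mv²/r, v = qBr/m.
v = (1×1.60×10^-19)(0.191)(1.75) / (2.32×10^-26) = 2.30×10^6 m/s.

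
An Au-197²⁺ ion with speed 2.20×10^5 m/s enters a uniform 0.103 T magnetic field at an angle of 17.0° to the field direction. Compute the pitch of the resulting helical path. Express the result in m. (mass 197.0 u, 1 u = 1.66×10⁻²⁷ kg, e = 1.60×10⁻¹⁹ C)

The velocity component along B is v∥ = v cos17.0° = 2.10×10^5 m/s.
The cyclotron period T = 2πm/(qB) = 6.23×10^-5 s is set by m, q, B alone.
Pitch = v∥·T = (2.10×10^5)(6.23×10^-5) = 13.1 m.

pitch ≈ 13.1 m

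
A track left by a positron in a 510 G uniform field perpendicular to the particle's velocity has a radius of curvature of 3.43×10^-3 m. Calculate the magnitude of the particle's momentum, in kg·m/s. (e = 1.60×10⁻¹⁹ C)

p ≈ 2.80×10^-23 kg·m/s

Since qvB = mv²/r, the momentum p = mv = qBr.
p = (1×1.60×10^-19)(0.0510)(3.43×10^-3) = 2.80×10^-23 kg·m/s.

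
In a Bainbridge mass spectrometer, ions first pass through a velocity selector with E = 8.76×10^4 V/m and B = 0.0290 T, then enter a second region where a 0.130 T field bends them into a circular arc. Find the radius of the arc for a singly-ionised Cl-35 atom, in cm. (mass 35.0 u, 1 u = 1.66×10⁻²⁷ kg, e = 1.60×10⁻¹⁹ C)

The selector passes v = E/B = 8.76×10^4/0.0290 = 3.02×10^6 m/s.
In the deflection region, r = mv/(qB₂) = (5.81×10^-26)(3.02×10^6) / [(1×1.60×10^-19)(0.130)] = 8.44 m.

r ≈ 844 cm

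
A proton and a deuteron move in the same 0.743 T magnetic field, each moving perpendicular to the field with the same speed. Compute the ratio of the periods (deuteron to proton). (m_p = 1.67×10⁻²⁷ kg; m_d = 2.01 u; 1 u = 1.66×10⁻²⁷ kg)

T = 2πm/(qB) is independent of speed, so T₂/T₁ = (m₂/q₂)/(m₁/q₁).
T_{deuteron}/T_{proton} = (3.34×10^-27/1e) / (1.67×10^-27/1e) = 2.00.

ratio ≈ 2.00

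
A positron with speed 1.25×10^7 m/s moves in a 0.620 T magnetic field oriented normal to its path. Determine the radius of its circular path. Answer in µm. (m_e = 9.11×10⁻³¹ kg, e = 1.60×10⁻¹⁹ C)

r ≈ 115 µm

The magnetic force provides the centripetal force: qvB = mv²/r, so r = mv/(qB).
r = (9.11×10^-31 kg)(1.25×10^7 m/s) / [(1×1.60×10^-19 C)(0.620 T)] = 1.15×10^-4 m.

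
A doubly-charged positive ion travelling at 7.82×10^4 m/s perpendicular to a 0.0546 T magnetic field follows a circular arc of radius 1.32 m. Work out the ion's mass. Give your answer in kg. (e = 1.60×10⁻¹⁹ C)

m ≈ 2.95×10^-25 kg

qvB = mv²/r ⇒ m = qBr/v.
m = (2×1.60×10^-19)(0.0546)(1.32) / (7.82×10^4) = 2.95×10^-25 kg.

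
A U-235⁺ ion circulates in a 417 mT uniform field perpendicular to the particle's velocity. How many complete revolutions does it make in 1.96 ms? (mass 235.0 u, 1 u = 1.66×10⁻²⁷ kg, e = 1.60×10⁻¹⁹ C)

N = 53

T = 2πm/(qB) = 2π(3.901×10^-25) / [(1×1.60×10^-19)(0.417)] = 3.6737×10^-5 s.
N = t/T = 1.96×10^-3 / 3.6737×10^-5 ≈ 53.35, so 53 complete revolutions.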